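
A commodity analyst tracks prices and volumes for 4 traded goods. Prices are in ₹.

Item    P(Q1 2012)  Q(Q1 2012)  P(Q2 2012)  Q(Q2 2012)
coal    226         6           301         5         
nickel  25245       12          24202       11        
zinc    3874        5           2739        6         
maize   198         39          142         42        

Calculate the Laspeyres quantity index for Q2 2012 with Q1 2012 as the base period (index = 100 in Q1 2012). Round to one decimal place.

Laspeyres quantity index uses base-period prices as weights.
ΣP(Q1 2012)·Q(Q2 2012) = 226×5 + 25245×11 + 3874×6 + 198×42 = 1130 + 277695 + 23244 + 8316 = 310385
ΣP(Q1 2012)·Q(Q1 2012) = 226×6 + 25245×12 + 3874×5 + 198×39 = 1356 + 302940 + 19370 + 7722 = 331388
Index = 310385 / 331388 × 100 = 93.6621

93.7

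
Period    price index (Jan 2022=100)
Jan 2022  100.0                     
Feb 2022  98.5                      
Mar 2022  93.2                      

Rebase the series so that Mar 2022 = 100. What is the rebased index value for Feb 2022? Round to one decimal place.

105.7

Rebased(Feb 2022) = 98.5 / 93.2 × 100 = 105.6867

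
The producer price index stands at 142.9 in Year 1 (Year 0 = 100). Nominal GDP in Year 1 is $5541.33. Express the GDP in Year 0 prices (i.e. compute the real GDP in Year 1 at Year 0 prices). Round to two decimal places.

3877.77

Real = Nominal ÷ (Index/100) = 5541.33 ÷ (142.9/100)
     = 5541.33 ÷ 1.429 = 3877.7677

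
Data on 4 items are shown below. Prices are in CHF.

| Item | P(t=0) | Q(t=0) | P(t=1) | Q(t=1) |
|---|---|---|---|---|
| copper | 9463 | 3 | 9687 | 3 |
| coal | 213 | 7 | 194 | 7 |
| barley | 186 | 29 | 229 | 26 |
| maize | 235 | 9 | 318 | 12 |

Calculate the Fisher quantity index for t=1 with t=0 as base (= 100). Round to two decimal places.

100.53

Laspeyres component (base-period weights):
ΣP(t=0)Q(t=1) = 9463×3 + 213×7 + 186×26 + 235×12 = 28389 + 1491 + 4836 + 2820 = 37536
ΣP(t=0)Q(t=0) = 9463×3 + 213×7 + 186×29 + 235×9 = 28389 + 1491 + 5394 + 2115 = 37389
L = 37536 / 37389 × 100 = 100.3932
Paasche component (current-period weights):
ΣP(t=1)Q(t=1) = 9687×3 + 194×7 + 229×26 + 318×12 = 29061 + 1358 + 5954 + 3816 = 40189
ΣP(t=1)Q(t=0) = 9687×3 + 194×7 + 229×29 + 318×9 = 29061 + 1358 + 6641 + 2862 = 39922
P = 40189 / 39922 × 100 = 100.6688
Fisher = √(L × P) = √(100.3932 × 100.6688) = 100.5309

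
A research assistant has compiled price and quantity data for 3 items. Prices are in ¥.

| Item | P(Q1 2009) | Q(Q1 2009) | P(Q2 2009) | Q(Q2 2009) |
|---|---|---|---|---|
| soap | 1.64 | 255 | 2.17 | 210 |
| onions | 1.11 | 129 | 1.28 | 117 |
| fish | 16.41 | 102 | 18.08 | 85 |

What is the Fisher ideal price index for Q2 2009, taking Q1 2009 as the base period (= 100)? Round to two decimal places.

114.63

Laspeyres component (base-period weights):
ΣP(Q2 2009)Q(Q1 2009) = 2.17×255 + 1.28×129 + 18.08×102 = 553.35 + 165.12 + 1844.16 = 2562.63
ΣP(Q1 2009)Q(Q1 2009) = 1.64×255 + 1.11×129 + 16.41×102 = 418.2 + 143.19 + 1673.82 = 2235.21
L = 2562.63 / 2235.21 × 100 = 114.6483
Paasche component (current-period weights):
ΣP(Q2 2009)Q(Q2 2009) = 2.17×210 + 1.28×117 + 18.08×85 = 455.7 + 149.76 + 1536.8 = 2142.26
ΣP(Q1 2009)Q(Q2 2009) = 1.64×210 + 1.11×117 + 16.41×85 = 344.4 + 129.87 + 1394.85 = 1869.12
P = 2142.26 / 1869.12 × 100 = 114.6133
Fisher = √(L × P) = √(114.6483 × 114.6133) = 114.6308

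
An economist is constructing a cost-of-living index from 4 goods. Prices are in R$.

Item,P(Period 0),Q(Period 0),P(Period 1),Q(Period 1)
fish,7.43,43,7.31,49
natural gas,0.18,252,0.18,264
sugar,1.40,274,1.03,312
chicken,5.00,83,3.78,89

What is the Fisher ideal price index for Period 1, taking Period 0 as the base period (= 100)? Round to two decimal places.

82.18

Laspeyres component (base-period weights):
ΣP(Period 1)Q(Period 0) = 7.31×43 + 0.18×252 + 1.03×274 + 3.78×83 = 314.33 + 45.36 + 282.22 + 313.74 = 955.65
ΣP(Period 0)Q(Period 0) = 7.43×43 + 0.18×252 + 1.40×274 + 5.00×83 = 319.49 + 45.36 + 383.6 + 415 = 1163.45
L = 955.65 / 1163.45 × 100 = 82.1393
Paasche component (current-period weights):
ΣP(Period 1)Q(Period 1) = 7.31×49 + 0.18×264 + 1.03×312 + 3.78×89 = 358.19 + 47.52 + 321.36 + 336.42 = 1063.49
ΣP(Period 0)Q(Period 1) = 7.43×49 + 0.18×264 + 1.40×312 + 5.00×89 = 364.07 + 47.52 + 436.8 + 445 = 1293.39
P = 1063.49 / 1293.39 × 100 = 82.2250
Fisher = √(L × P) = √(82.1393 × 82.2250) = 82.1822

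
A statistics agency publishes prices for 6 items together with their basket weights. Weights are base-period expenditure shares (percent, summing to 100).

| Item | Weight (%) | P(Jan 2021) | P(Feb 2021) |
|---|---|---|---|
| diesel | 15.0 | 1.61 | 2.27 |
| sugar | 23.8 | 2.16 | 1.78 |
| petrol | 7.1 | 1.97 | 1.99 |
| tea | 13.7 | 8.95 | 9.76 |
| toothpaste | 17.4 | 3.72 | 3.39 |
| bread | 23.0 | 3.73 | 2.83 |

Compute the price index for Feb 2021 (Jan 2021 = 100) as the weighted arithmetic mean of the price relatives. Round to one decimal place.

96.2

diesel: 15.0 × (2.27/1.61) = 15.0 × 1.409938 = 21.1491
sugar: 23.8 × (1.78/2.16) = 23.8 × 0.824074 = 19.6130
petrol: 7.1 × (1.99/1.97) = 7.1 × 1.010152 = 7.1721
tea: 13.7 × (9.76/8.95) = 13.7 × 1.090503 = 14.9399
toothpaste: 17.4 × (3.39/3.72) = 17.4 × 0.911290 = 15.8565
bread: 23.0 × (2.83/3.73) = 23.0 × 0.758713 = 17.4504
Index = Σ wᵢ·(p₁ᵢ/p₀ᵢ) = 21.1491 + 19.6130 + 7.1721 + 14.9399 + 15.8565 + 17.4504 = 96.1809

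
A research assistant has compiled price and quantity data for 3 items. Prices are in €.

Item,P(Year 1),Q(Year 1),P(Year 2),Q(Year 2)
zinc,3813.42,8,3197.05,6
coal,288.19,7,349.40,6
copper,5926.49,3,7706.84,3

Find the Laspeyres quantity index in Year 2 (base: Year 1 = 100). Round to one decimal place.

84.3

Laspeyres quantity index uses base-period prices as weights.
ΣP(Year 1)·Q(Year 2) = 3813.42×6 + 288.19×6 + 5926.49×3 = 22880.52 + 1729.14 + 17779.47 = 42389.13
ΣP(Year 1)·Q(Year 1) = 3813.42×8 + 288.19×7 + 5926.49×3 = 30507.36 + 2017.33 + 17779.47 = 50304.16
Index = 42389.13 / 50304.16 × 100 = 84.2657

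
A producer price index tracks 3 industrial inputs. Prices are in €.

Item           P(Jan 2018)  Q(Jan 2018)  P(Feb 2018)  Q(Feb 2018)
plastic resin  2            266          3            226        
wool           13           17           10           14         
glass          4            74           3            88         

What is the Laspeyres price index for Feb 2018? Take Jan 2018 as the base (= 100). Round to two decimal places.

Laspeyres price index uses base-period quantities as weights.
ΣP(Feb 2018)·Q(Jan 2018) = 3×266 + 10×17 + 3×74 = 798 + 170 + 222 = 1190
ΣP(Jan 2018)·Q(Jan 2018) = 2×266 + 13×17 + 4×74 = 532 + 221 + 296 = 1049
Index = 1190 / 1049 × 100 = 113.4414

113.44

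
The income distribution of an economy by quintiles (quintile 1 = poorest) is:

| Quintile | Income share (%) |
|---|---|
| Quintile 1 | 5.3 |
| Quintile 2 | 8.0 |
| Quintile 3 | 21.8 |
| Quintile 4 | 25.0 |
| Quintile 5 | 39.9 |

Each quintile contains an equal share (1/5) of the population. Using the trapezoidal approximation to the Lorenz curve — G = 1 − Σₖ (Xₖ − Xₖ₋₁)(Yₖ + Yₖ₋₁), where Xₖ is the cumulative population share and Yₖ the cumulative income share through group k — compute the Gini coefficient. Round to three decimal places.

Cumulative income shares Yₖ: 0.0530, 0.1330, 0.3510, 0.6010, 1.0000
Σ (Xₖ−Xₖ₋₁)(Yₖ+Yₖ₋₁) = (1/5)(0.0530+0.0000) + (1/5)(0.1330+0.0530) + (1/5)(0.3510+0.1330) + (1/5)(0.6010+0.3510) + (1/5)(1.0000+0.6010)
  = 0.0106 + 0.0372 + 0.0968 + 0.1904 + 0.3202 = 0.6552
G = 1 − 0.6552 = 0.3448

0.345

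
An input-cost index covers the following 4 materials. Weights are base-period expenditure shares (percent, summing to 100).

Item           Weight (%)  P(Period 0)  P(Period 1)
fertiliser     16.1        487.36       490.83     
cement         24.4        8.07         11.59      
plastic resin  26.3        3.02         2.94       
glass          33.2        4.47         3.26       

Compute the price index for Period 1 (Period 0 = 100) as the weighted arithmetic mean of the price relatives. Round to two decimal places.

fertiliser: 16.1 × (490.83/487.36) = 16.1 × 1.007120 = 16.2146
cement: 24.4 × (11.59/8.07) = 24.4 × 1.436183 = 35.0429
plastic resin: 26.3 × (2.94/3.02) = 26.3 × 0.973510 = 25.6033
glass: 33.2 × (3.26/4.47) = 33.2 × 0.729306 = 24.2130
Index = Σ wᵢ·(p₁ᵢ/p₀ᵢ) = 16.2146 + 35.0429 + 25.6033 + 24.2130 = 101.0738

101.07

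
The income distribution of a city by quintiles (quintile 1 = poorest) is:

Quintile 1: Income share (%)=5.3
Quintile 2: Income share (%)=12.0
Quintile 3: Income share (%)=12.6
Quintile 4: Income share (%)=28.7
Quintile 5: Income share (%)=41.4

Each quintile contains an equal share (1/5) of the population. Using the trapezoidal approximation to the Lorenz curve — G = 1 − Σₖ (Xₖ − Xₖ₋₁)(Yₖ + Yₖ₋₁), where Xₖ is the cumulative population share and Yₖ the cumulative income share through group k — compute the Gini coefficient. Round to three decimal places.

Cumulative income shares Yₖ: 0.0530, 0.1730, 0.2990, 0.5860, 1.0000
Σ (Xₖ−Xₖ₋₁)(Yₖ+Yₖ₋₁) = (1/5)(0.0530+0.0000) + (1/5)(0.1730+0.0530) + (1/5)(0.2990+0.1730) + (1/5)(0.5860+0.2990) + (1/5)(1.0000+0.5860)
  = 0.0106 + 0.0452 + 0.0944 + 0.1770 + 0.3172 = 0.6444
G = 1 − 0.6444 = 0.3556

0.356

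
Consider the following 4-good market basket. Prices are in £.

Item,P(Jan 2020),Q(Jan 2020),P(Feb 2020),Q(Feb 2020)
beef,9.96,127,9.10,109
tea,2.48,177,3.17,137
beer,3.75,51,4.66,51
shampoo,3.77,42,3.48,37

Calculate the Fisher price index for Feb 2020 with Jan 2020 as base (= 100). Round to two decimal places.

102.19

Laspeyres component (base-period weights):
ΣP(Feb 2020)Q(Jan 2020) = 9.10×127 + 3.17×177 + 4.66×51 + 3.48×42 = 1155.7 + 561.09 + 237.66 + 146.16 = 2100.61
ΣP(Jan 2020)Q(Jan 2020) = 9.96×127 + 2.48×177 + 3.75×51 + 3.77×42 = 1264.92 + 438.96 + 191.25 + 158.34 = 2053.47
L = 2100.61 / 2053.47 × 100 = 102.2956
Paasche component (current-period weights):
ΣP(Feb 2020)Q(Feb 2020) = 9.10×109 + 3.17×137 + 4.66×51 + 3.48×37 = 991.9 + 434.29 + 237.66 + 128.76 = 1792.61
ΣP(Jan 2020)Q(Feb 2020) = 9.96×109 + 2.48×137 + 3.75×51 + 3.77×37 = 1085.64 + 339.76 + 191.25 + 139.49 = 1756.14
P = 1792.61 / 1756.14 × 100 = 102.0767
Fisher = √(L × P) = √(102.2956 × 102.0767) = 102.1861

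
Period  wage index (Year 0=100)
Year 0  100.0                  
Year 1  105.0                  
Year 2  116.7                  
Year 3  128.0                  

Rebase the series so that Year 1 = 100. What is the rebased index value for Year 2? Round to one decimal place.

111.1

Rebased(Year 2) = 116.7 / 105.0 × 100 = 111.1429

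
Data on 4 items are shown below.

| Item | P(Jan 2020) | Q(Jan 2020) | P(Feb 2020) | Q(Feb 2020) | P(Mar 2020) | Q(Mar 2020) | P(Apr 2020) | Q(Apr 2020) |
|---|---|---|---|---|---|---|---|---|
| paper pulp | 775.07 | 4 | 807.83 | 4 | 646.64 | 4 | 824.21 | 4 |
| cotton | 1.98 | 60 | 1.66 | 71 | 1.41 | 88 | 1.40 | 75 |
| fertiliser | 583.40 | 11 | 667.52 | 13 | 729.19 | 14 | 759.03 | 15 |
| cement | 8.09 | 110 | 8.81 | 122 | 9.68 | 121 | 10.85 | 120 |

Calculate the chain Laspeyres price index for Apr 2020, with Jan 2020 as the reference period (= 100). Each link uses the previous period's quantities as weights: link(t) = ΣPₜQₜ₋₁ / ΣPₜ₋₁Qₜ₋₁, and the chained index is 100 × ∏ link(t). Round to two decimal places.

Link Jan 2020→Feb 2020:
ΣP(Feb 2020)Q(Jan 2020) = 807.83×4 + 1.66×60 + 667.52×11 + 8.81×110 = 3231.32 + 99.6 + 7342.72 + 969.1 = 11642.74
ΣP(Jan 2020)Q(Jan 2020) = 775.07×4 + 1.98×60 + 583.40×11 + 8.09×110 = 3100.28 + 118.8 + 6417.4 + 889.9 = 10526.38
link = 11642.74/10526.38 = 1.106054
Link Feb 2020→Mar 2020:
ΣP(Mar 2020)Q(Feb 2020) = 646.64×4 + 1.41×71 + 729.19×13 + 9.68×122 = 2586.56 + 100.11 + 9479.47 + 1180.96 = 13347.1
ΣP(Feb 2020)Q(Feb 2020) = 807.83×4 + 1.66×71 + 667.52×13 + 8.81×122 = 3231.32 + 117.86 + 8677.76 + 1074.82 = 13101.76
link = 13347.1/13101.76 = 1.018726
Link Mar 2020→Apr 2020:
ΣP(Apr 2020)Q(Mar 2020) = 824.21×4 + 1.40×88 + 759.03×14 + 10.85×121 = 3296.84 + 123.2 + 10626.42 + 1312.85 = 15359.31
ΣP(Mar 2020)Q(Mar 2020) = 646.64×4 + 1.41×88 + 729.19×14 + 9.68×121 = 2586.56 + 124.08 + 10208.66 + 1171.28 = 14090.58
link = 15359.31/14090.58 = 1.090041
Chained index = 100 × 1.106054 × 1.018726 × 1.090041 = 122.8220

122.82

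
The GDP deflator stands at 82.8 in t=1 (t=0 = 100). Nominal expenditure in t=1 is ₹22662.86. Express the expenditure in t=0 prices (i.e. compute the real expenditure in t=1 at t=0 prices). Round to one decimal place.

27370.6

Real = Nominal ÷ (Index/100) = 22662.86 ÷ (82.8/100)
     = 22662.86 ÷ 0.828 = 27370.6039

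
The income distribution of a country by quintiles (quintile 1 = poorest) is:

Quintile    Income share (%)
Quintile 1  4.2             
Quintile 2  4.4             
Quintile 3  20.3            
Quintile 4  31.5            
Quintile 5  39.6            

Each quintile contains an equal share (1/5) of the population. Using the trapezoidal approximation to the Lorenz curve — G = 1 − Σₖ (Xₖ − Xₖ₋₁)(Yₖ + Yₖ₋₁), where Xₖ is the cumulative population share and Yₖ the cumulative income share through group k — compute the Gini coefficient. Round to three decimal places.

0.392

Cumulative income shares Yₖ: 0.0420, 0.0860, 0.2890, 0.6040, 1.0000
Σ (Xₖ−Xₖ₋₁)(Yₖ+Yₖ₋₁) = (1/5)(0.0420+0.0000) + (1/5)(0.0860+0.0420) + (1/5)(0.2890+0.0860) + (1/5)(0.6040+0.2890) + (1/5)(1.0000+0.6040)
  = 0.0084 + 0.0256 + 0.0750 + 0.1786 + 0.3208 = 0.6084
G = 1 − 0.6084 = 0.3916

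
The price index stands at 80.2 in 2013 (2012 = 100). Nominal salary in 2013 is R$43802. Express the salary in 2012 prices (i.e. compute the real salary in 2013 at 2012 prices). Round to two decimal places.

54615.96

Real = Nominal ÷ (Index/100) = 43802 ÷ (80.2/100)
     = 43802 ÷ 0.802 = 54615.9601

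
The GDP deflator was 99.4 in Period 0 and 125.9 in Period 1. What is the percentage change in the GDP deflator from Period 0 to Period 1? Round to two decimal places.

26.66%

Change = (125.9 − 99.4) / 99.4 × 100
       = 26.5 / 99.4 × 100 = 26.6600%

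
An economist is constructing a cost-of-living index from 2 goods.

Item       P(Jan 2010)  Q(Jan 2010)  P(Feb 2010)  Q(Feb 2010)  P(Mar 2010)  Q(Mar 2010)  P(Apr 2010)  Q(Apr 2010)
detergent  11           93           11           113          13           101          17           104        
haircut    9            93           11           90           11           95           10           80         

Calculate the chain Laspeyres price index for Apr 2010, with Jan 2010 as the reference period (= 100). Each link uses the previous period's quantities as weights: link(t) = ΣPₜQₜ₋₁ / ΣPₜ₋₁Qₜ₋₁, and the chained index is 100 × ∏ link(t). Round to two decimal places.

137.01

Link Jan 2010→Feb 2010:
ΣP(Feb 2010)Q(Jan 2010) = 11×93 + 11×93 = 1023 + 1023 = 2046
ΣP(Jan 2010)Q(Jan 2010) = 11×93 + 9×93 = 1023 + 837 = 1860
link = 2046/1860 = 1.100000
Link Feb 2010→Mar 2010:
ΣP(Mar 2010)Q(Feb 2010) = 13×113 + 11×90 = 1469 + 990 = 2459
ΣP(Feb 2010)Q(Feb 2010) = 11×113 + 11×90 = 1243 + 990 = 2233
link = 2459/2233 = 1.101209
Link Mar 2010→Apr 2010:
ΣP(Apr 2010)Q(Mar 2010) = 17×101 + 10×95 = 1717 + 950 = 2667
ΣP(Mar 2010)Q(Mar 2010) = 13×101 + 11×95 = 1313 + 1045 = 2358
link = 2667/2358 = 1.131043
Chained index = 100 × 1.100000 × 1.101209 × 1.131043 = 137.0067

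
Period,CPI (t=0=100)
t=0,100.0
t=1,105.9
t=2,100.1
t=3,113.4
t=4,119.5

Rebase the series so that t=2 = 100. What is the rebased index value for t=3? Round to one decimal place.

113.3

Rebased(t=3) = 113.4 / 100.1 × 100 = 113.2867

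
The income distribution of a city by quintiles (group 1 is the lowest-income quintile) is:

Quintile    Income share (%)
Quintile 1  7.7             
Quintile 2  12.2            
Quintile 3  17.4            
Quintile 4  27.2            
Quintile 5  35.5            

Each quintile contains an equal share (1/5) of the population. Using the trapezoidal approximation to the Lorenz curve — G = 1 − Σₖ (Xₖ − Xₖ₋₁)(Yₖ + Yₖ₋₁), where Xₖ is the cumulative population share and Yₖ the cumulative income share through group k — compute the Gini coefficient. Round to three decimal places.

Cumulative income shares Yₖ: 0.0770, 0.1990, 0.3730, 0.6450, 1.0000
Σ (Xₖ−Xₖ₋₁)(Yₖ+Yₖ₋₁) = (1/5)(0.0770+0.0000) + (1/5)(0.1990+0.0770) + (1/5)(0.3730+0.1990) + (1/5)(0.6450+0.3730) + (1/5)(1.0000+0.6450)
  = 0.0154 + 0.0552 + 0.1144 + 0.2036 + 0.3290 = 0.7176
G = 1 − 0.7176 = 0.2824

0.282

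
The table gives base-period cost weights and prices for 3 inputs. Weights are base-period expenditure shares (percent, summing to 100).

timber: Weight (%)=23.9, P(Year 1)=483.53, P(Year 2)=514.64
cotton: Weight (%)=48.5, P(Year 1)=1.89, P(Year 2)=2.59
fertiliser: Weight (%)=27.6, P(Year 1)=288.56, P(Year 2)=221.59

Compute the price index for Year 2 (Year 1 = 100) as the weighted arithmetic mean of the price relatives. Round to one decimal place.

113.1

timber: 23.9 × (514.64/483.53) = 23.9 × 1.064339 = 25.4377
cotton: 48.5 × (2.59/1.89) = 48.5 × 1.370370 = 66.4630
fertiliser: 27.6 × (221.59/288.56) = 27.6 × 0.767917 = 21.1945
Index = Σ wᵢ·(p₁ᵢ/p₀ᵢ) = 25.4377 + 66.4630 + 21.1945 = 113.0952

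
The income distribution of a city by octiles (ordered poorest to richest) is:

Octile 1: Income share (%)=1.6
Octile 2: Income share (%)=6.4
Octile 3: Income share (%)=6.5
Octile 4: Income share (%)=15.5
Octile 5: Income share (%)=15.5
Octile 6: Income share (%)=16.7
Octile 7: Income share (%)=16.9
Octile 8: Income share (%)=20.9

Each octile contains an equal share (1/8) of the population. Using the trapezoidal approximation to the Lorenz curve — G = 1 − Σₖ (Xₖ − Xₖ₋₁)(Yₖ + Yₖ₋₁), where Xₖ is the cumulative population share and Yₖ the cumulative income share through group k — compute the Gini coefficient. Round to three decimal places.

0.273

Cumulative income shares Yₖ: 0.0160, 0.0800, 0.1450, 0.3000, 0.4550, 0.6220, 0.7910, 1.0000
Σ (Xₖ−Xₖ₋₁)(Yₖ+Yₖ₋₁) = (1/8)(0.0160+0.0000) + (1/8)(0.0800+0.0160) + (1/8)(0.1450+0.0800) + (1/8)(0.3000+0.1450) + (1/8)(0.4550+0.3000) + (1/8)(0.6220+0.4550) + (1/8)(0.7910+0.6220) + (1/8)(1.0000+0.7910)
  = 0.0020 + 0.0120 + 0.0281 + 0.0556 + 0.0944 + 0.1346 + 0.1766 + 0.2239 = 0.7273
G = 1 − 0.7273 = 0.2727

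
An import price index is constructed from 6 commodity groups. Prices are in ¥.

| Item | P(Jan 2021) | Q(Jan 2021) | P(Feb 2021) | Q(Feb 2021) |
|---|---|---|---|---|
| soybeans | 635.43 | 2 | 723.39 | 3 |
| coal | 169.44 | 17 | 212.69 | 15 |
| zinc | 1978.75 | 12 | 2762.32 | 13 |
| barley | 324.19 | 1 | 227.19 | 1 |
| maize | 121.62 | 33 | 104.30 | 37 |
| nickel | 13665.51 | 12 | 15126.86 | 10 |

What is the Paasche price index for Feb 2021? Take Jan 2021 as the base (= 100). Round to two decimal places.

114.55

Paasche price index uses current-period quantities as weights.
ΣP(Feb 2021)·Q(Feb 2021) = 723.39×3 + 212.69×15 + 2762.32×13 + 227.19×1 + 104.30×37 + 15126.86×10 = 2170.17 + 3190.35 + 35910.16 + 227.19 + 3859.1 + 151268.6 = 196625.57
ΣP(Jan 2021)·Q(Feb 2021) = 635.43×3 + 169.44×15 + 1978.75×13 + 324.19×1 + 121.62×37 + 13665.51×10 = 1906.29 + 2541.6 + 25723.75 + 324.19 + 4499.94 + 136655.1 = 171650.87
Index = 196625.57 / 171650.87 × 100 = 114.5497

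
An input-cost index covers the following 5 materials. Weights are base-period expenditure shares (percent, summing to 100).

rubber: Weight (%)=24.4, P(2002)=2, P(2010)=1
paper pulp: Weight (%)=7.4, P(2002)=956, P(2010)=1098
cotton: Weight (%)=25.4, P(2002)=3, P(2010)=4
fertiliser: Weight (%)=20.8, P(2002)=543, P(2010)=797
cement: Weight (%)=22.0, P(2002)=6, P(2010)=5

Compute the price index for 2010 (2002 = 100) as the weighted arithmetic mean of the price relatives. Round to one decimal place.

rubber: 24.4 × (1/2) = 24.4 × 0.500000 = 12.2000
paper pulp: 7.4 × (1098/956) = 7.4 × 1.148536 = 8.4992
cotton: 25.4 × (4/3) = 25.4 × 1.333333 = 33.8667
fertiliser: 20.8 × (797/543) = 20.8 × 1.467772 = 30.5297
cement: 22.0 × (5/6) = 22.0 × 0.833333 = 18.3333
Index = Σ wᵢ·(p₁ᵢ/p₀ᵢ) = 12.2000 + 8.4992 + 33.8667 + 30.5297 + 18.3333 = 103.4288

103.4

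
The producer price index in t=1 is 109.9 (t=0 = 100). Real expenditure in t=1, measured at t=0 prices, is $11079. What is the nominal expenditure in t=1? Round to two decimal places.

12175.82

Nominal = Real × (Index/100) = 11079 × (109.9/100)
        = 11079 × 1.099 = 12175.8210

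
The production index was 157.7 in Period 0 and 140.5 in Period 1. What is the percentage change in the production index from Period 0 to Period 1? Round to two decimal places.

Change = (140.5 − 157.7) / 157.7 × 100
       = -17.2 / 157.7 × 100 = -10.9068%

-10.91%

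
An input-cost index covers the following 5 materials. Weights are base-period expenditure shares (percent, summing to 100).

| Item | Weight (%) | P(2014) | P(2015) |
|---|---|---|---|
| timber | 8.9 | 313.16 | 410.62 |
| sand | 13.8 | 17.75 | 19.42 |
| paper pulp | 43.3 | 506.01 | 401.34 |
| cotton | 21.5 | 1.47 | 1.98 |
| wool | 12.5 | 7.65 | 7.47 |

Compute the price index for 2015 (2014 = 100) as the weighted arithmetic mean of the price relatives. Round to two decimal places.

timber: 8.9 × (410.62/313.16) = 8.9 × 1.311215 = 11.6698
sand: 13.8 × (19.42/17.75) = 13.8 × 1.094085 = 15.0984
paper pulp: 43.3 × (401.34/506.01) = 43.3 × 0.793146 = 34.3432
cotton: 21.5 × (1.98/1.47) = 21.5 × 1.346939 = 28.9592
wool: 12.5 × (7.47/7.65) = 12.5 × 0.976471 = 12.2059
Index = Σ wᵢ·(p₁ᵢ/p₀ᵢ) = 11.6698 + 15.0984 + 34.3432 + 28.9592 + 12.2059 = 102.2765

102.28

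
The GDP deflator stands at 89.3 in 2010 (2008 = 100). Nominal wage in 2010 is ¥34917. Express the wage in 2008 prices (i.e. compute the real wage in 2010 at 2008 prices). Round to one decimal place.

Real = Nominal ÷ (Index/100) = 34917 ÷ (89.3/100)
     = 34917 ÷ 0.893 = 39100.7839

39100.8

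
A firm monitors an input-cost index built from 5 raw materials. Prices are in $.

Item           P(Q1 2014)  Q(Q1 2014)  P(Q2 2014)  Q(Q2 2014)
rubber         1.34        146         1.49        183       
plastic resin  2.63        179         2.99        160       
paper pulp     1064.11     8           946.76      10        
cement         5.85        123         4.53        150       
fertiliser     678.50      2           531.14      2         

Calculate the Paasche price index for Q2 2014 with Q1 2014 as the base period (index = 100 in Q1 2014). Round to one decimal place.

Paasche price index uses current-period quantities as weights.
ΣP(Q2 2014)·Q(Q2 2014) = 1.49×183 + 2.99×160 + 946.76×10 + 4.53×150 + 531.14×2 = 272.67 + 478.4 + 9467.6 + 679.5 + 1062.28 = 11960.45
ΣP(Q1 2014)·Q(Q2 2014) = 1.34×183 + 2.63×160 + 1064.11×10 + 5.85×150 + 678.50×2 = 245.22 + 420.8 + 10641.1 + 877.5 + 1357 = 13541.62
Index = 11960.45 / 13541.62 × 100 = 88.3236

88.3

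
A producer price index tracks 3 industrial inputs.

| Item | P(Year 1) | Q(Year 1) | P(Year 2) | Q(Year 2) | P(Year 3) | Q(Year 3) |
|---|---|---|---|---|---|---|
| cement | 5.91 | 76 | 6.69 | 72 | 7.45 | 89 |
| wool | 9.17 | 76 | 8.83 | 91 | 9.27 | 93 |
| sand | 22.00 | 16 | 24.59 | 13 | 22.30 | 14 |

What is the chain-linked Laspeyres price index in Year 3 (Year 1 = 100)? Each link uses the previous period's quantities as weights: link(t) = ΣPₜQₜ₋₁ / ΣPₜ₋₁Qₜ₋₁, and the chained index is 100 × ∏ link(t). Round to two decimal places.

109.25

Link Year 1→Year 2:
ΣP(Year 2)Q(Year 1) = 6.69×76 + 8.83×76 + 24.59×16 = 508.44 + 671.08 + 393.44 = 1572.96
ΣP(Year 1)Q(Year 1) = 5.91×76 + 9.17×76 + 22.00×16 = 449.16 + 696.92 + 352 = 1498.08
link = 1572.96/1498.08 = 1.049984
Link Year 2→Year 3:
ΣP(Year 3)Q(Year 2) = 7.45×72 + 9.27×91 + 22.30×13 = 536.4 + 843.57 + 289.9 = 1669.87
ΣP(Year 2)Q(Year 2) = 6.69×72 + 8.83×91 + 24.59×13 = 481.68 + 803.53 + 319.67 = 1604.88
link = 1669.87/1604.88 = 1.040495
Chained index = 100 × 1.049984 × 1.040495 = 109.2503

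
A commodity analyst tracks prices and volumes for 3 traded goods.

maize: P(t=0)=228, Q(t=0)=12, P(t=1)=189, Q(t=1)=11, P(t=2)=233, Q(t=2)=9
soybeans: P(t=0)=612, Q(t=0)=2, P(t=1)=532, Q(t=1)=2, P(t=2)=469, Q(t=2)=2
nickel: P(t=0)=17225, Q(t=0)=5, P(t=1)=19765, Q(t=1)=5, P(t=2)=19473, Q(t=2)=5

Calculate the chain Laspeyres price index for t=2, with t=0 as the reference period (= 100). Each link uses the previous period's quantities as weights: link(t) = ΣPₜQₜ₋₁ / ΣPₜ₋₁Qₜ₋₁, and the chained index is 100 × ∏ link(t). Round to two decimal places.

112.18

Link t=0→t=1:
ΣP(t=1)Q(t=0) = 189×12 + 532×2 + 19765×5 = 2268 + 1064 + 98825 = 102157
ΣP(t=0)Q(t=0) = 228×12 + 612×2 + 17225×5 = 2736 + 1224 + 86125 = 90085
link = 102157/90085 = 1.134007
Link t=1→t=2:
ΣP(t=2)Q(t=1) = 233×11 + 469×2 + 19473×5 = 2563 + 938 + 97365 = 100866
ΣP(t=1)Q(t=1) = 189×11 + 532×2 + 19765×5 = 2079 + 1064 + 98825 = 101968
link = 100866/101968 = 0.989193
Chained index = 100 × 1.134007 × 0.989193 = 112.1751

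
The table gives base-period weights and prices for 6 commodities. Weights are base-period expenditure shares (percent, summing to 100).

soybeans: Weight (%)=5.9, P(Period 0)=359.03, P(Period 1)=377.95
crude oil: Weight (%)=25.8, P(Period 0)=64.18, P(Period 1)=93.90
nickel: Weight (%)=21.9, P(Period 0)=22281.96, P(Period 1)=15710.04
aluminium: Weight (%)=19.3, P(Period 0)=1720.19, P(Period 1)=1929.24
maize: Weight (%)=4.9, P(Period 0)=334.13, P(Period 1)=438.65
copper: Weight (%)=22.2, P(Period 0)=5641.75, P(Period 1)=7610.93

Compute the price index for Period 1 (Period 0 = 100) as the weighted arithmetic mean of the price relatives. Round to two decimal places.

soybeans: 5.9 × (377.95/359.03) = 5.9 × 1.052698 = 6.2109
crude oil: 25.8 × (93.90/64.18) = 25.8 × 1.463073 = 37.7473
nickel: 21.9 × (15710.04/22281.96) = 21.9 × 0.705056 = 15.4407
aluminium: 19.3 × (1929.24/1720.19) = 19.3 × 1.121527 = 21.6455
maize: 4.9 × (438.65/334.13) = 4.9 × 1.312812 = 6.4328
copper: 22.2 × (7610.93/5641.75) = 22.2 × 1.349037 = 29.9486
Index = Σ wᵢ·(p₁ᵢ/p₀ᵢ) = 6.2109 + 37.7473 + 15.4407 + 21.6455 + 6.4328 + 29.9486 = 117.4258

117.43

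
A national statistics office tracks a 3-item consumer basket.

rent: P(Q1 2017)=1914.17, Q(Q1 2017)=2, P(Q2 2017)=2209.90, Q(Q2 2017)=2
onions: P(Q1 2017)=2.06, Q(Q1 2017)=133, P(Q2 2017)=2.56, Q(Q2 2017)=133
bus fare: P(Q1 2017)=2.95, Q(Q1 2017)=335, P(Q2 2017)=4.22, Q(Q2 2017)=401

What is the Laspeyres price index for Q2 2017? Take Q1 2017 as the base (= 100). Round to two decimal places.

121.28

Laspeyres price index uses base-period quantities as weights.
ΣP(Q2 2017)·Q(Q1 2017) = 2209.90×2 + 2.56×133 + 4.22×335 = 4419.8 + 340.48 + 1413.7 = 6173.98
ΣP(Q1 2017)·Q(Q1 2017) = 1914.17×2 + 2.06×133 + 2.95×335 = 3828.34 + 273.98 + 988.25 = 5090.57
Index = 6173.98 / 5090.57 × 100 = 121.2827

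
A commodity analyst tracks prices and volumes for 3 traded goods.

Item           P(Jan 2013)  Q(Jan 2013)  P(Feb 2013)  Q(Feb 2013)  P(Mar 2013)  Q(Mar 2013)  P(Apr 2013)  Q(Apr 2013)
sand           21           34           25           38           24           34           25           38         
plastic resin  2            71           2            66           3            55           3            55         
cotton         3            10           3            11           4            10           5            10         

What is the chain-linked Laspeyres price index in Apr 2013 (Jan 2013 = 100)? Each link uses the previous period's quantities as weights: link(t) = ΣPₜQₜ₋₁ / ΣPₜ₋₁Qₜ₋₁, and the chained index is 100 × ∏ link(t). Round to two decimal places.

Link Jan 2013→Feb 2013:
ΣP(Feb 2013)Q(Jan 2013) = 25×34 + 2×71 + 3×10 = 850 + 142 + 30 = 1022
ΣP(Jan 2013)Q(Jan 2013) = 21×34 + 2×71 + 3×10 = 714 + 142 + 30 = 886
link = 1022/886 = 1.153499
Link Feb 2013→Mar 2013:
ΣP(Mar 2013)Q(Feb 2013) = 24×38 + 3×66 + 4×11 = 912 + 198 + 44 = 1154
ΣP(Feb 2013)Q(Feb 2013) = 25×38 + 2×66 + 3×11 = 950 + 132 + 33 = 1115
link = 1154/1115 = 1.034978
Link Mar 2013→Apr 2013:
ΣP(Apr 2013)Q(Mar 2013) = 25×34 + 3×55 + 5×10 = 850 + 165 + 50 = 1065
ΣP(Mar 2013)Q(Mar 2013) = 24×34 + 3×55 + 4×10 = 816 + 165 + 40 = 1021
link = 1065/1021 = 1.043095
Chained index = 100 × 1.153499 × 1.034978 × 1.043095 = 124.5294

124.53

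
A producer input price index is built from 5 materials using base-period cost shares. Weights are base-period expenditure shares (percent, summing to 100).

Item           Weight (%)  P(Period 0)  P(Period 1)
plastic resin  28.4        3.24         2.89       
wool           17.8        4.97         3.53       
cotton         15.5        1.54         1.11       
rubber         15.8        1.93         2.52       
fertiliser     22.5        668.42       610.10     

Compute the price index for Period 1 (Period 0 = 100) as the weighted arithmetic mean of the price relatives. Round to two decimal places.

plastic resin: 28.4 × (2.89/3.24) = 28.4 × 0.891975 = 25.3321
wool: 17.8 × (3.53/4.97) = 17.8 × 0.710262 = 12.6427
cotton: 15.5 × (1.11/1.54) = 15.5 × 0.720779 = 11.1721
rubber: 15.8 × (2.52/1.93) = 15.8 × 1.305699 = 20.6301
fertiliser: 22.5 × (610.10/668.42) = 22.5 × 0.912749 = 20.5369
Index = Σ wᵢ·(p₁ᵢ/p₀ᵢ) = 25.3321 + 12.6427 + 11.1721 + 20.6301 + 20.5369 = 90.3137

90.31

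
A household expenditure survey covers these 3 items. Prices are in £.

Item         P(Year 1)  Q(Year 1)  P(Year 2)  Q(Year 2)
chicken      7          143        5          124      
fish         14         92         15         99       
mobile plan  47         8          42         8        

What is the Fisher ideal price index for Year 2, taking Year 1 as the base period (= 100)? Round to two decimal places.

Laspeyres component (base-period weights):
ΣP(Year 2)Q(Year 1) = 5×143 + 15×92 + 42×8 = 715 + 1380 + 336 = 2431
ΣP(Year 1)Q(Year 1) = 7×143 + 14×92 + 47×8 = 1001 + 1288 + 376 = 2665
L = 2431 / 2665 × 100 = 91.2195
Paasche component (current-period weights):
ΣP(Year 2)Q(Year 2) = 5×124 + 15×99 + 42×8 = 620 + 1485 + 336 = 2441
ΣP(Year 1)Q(Year 2) = 7×124 + 14×99 + 47×8 = 868 + 1386 + 376 = 2630
P = 2441 / 2630 × 100 = 92.8137
Fisher = √(L × P) = √(91.2195 × 92.8137) = 92.0131

92.01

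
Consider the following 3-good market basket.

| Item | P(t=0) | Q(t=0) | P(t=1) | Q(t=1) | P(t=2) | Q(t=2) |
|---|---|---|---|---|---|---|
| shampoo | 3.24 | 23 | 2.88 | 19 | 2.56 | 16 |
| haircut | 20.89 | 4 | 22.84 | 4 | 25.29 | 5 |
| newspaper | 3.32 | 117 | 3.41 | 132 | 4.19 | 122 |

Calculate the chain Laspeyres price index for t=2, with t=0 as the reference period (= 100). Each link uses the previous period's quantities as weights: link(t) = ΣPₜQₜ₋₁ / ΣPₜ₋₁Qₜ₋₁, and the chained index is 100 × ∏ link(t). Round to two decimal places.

Link t=0→t=1:
ΣP(t=1)Q(t=0) = 2.88×23 + 22.84×4 + 3.41×117 = 66.24 + 91.36 + 398.97 = 556.57
ΣP(t=0)Q(t=0) = 3.24×23 + 20.89×4 + 3.32×117 = 74.52 + 83.56 + 388.44 = 546.52
link = 556.57/546.52 = 1.018389
Link t=1→t=2:
ΣP(t=2)Q(t=1) = 2.56×19 + 25.29×4 + 4.19×132 = 48.64 + 101.16 + 553.08 = 702.88
ΣP(t=1)Q(t=1) = 2.88×19 + 22.84×4 + 3.41×132 = 54.72 + 91.36 + 450.12 = 596.2
link = 702.88/596.2 = 1.178933
Chained index = 100 × 1.018389 × 1.178933 = 120.0613

120.06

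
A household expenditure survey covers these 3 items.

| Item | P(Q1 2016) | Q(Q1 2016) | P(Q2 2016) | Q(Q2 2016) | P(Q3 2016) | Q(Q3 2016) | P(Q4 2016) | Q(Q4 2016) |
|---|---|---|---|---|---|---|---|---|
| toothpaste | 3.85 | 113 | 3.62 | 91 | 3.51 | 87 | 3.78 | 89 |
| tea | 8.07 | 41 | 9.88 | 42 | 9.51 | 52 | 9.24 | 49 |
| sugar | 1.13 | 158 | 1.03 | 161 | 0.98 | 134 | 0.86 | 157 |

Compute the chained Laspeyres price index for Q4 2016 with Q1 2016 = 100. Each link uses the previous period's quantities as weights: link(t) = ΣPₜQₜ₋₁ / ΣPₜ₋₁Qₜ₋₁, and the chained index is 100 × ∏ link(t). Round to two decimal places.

98.91

Link Q1 2016→Q2 2016:
ΣP(Q2 2016)Q(Q1 2016) = 3.62×113 + 9.88×41 + 1.03×158 = 409.06 + 405.08 + 162.74 = 976.88
ΣP(Q1 2016)Q(Q1 2016) = 3.85×113 + 8.07×41 + 1.13×158 = 435.05 + 330.87 + 178.54 = 944.46
link = 976.88/944.46 = 1.034326
Link Q2 2016→Q3 2016:
ΣP(Q3 2016)Q(Q2 2016) = 3.51×91 + 9.51×42 + 0.98×161 = 319.41 + 399.42 + 157.78 = 876.61
ΣP(Q2 2016)Q(Q2 2016) = 3.62×91 + 9.88×42 + 1.03×161 = 329.42 + 414.96 + 165.83 = 910.21
link = 876.61/910.21 = 0.963085
Link Q3 2016→Q4 2016:
ΣP(Q4 2016)Q(Q3 2016) = 3.78×87 + 9.24×52 + 0.86×134 = 328.86 + 480.48 + 115.24 = 924.58
ΣP(Q3 2016)Q(Q3 2016) = 3.51×87 + 9.51×52 + 0.98×134 = 305.37 + 494.52 + 131.32 = 931.21
link = 924.58/931.21 = 0.992880
Chained index = 100 × 1.034326 × 0.963085 × 0.992880 = 98.9052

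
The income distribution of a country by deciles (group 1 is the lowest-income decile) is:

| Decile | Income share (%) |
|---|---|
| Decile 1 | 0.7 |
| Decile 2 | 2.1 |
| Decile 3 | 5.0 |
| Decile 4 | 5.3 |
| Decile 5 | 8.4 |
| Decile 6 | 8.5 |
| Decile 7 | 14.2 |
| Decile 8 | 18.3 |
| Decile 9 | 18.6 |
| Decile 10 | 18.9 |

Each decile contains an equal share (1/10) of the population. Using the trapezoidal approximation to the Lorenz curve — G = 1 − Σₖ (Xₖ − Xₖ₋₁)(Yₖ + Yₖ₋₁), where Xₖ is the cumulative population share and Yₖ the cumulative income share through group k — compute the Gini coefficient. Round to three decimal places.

0.373

Cumulative income shares Yₖ: 0.0070, 0.0280, 0.0780, 0.1310, 0.2150, 0.3000, 0.4420, 0.6250, 0.8110, 1.0000
Σ (Xₖ−Xₖ₋₁)(Yₖ+Yₖ₋₁) = (1/10)(0.0070+0.0000) + (1/10)(0.0280+0.0070) + (1/10)(0.0780+0.0280) + (1/10)(0.1310+0.0780) + (1/10)(0.2150+0.1310) + (1/10)(0.3000+0.2150) + (1/10)(0.4420+0.3000) + (1/10)(0.6250+0.4420) + (1/10)(0.8110+0.6250) + (1/10)(1.0000+0.8110)
  = 0.0007 + 0.0035 + 0.0106 + 0.0209 + 0.0346 + 0.0515 + 0.0742 + 0.1067 + 0.1436 + 0.1811 = 0.6274
G = 1 − 0.6274 = 0.3726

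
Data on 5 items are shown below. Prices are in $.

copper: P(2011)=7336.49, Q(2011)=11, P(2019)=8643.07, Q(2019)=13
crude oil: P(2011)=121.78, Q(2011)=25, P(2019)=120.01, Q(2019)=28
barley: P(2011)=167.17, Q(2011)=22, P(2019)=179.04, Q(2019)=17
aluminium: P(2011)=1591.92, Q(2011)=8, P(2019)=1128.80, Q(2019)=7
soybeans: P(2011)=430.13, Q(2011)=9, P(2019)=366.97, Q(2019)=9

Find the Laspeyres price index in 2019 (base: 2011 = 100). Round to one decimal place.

109.9

Laspeyres price index uses base-period quantities as weights.
ΣP(2019)·Q(2011) = 8643.07×11 + 120.01×25 + 179.04×22 + 1128.80×8 + 366.97×9 = 95073.77 + 3000.25 + 3938.88 + 9030.4 + 3302.73 = 114346.03
ΣP(2011)·Q(2011) = 7336.49×11 + 121.78×25 + 167.17×22 + 1591.92×8 + 430.13×9 = 80701.39 + 3044.5 + 3677.74 + 12735.36 + 3871.17 = 104030.16
Index = 114346.03 / 104030.16 × 100 = 109.9162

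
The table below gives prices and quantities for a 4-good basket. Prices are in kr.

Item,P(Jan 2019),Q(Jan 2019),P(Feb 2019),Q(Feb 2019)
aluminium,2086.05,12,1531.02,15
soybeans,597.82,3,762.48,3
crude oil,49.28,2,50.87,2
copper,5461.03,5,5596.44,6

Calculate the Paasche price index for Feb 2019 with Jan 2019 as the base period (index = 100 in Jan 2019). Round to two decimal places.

89.36

Paasche price index uses current-period quantities as weights.
ΣP(Feb 2019)·Q(Feb 2019) = 1531.02×15 + 762.48×3 + 50.87×2 + 5596.44×6 = 22965.3 + 2287.44 + 101.74 + 33578.64 = 58933.12
ΣP(Jan 2019)·Q(Feb 2019) = 2086.05×15 + 597.82×3 + 49.28×2 + 5461.03×6 = 31290.75 + 1793.46 + 98.56 + 32766.18 = 65948.95
Index = 58933.12 / 65948.95 × 100 = 89.3617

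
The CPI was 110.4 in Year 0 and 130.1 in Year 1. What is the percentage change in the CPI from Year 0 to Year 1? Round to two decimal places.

Change = (130.1 − 110.4) / 110.4 × 100
       = 19.7 / 110.4 × 100 = 17.8442%

17.84%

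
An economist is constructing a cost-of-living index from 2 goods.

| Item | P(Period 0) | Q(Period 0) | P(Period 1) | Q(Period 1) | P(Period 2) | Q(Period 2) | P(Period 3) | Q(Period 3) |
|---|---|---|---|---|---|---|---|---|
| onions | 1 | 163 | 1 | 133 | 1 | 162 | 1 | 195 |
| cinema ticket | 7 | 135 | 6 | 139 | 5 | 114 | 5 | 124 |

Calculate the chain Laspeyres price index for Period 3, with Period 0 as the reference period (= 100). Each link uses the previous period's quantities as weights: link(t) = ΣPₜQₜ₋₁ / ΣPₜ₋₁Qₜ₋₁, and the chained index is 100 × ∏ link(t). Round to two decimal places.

75.19

Link Period 0→Period 1:
ΣP(Period 1)Q(Period 0) = 1×163 + 6×135 = 163 + 810 = 973
ΣP(Period 0)Q(Period 0) = 1×163 + 7×135 = 163 + 945 = 1108
link = 973/1108 = 0.878159
Link Period 1→Period 2:
ΣP(Period 2)Q(Period 1) = 1×133 + 5×139 = 133 + 695 = 828
ΣP(Period 1)Q(Period 1) = 1×133 + 6×139 = 133 + 834 = 967
link = 828/967 = 0.856256
Link Period 2→Period 3:
ΣP(Period 3)Q(Period 2) = 1×162 + 5×114 = 162 + 570 = 732
ΣP(Period 2)Q(Period 2) = 1×162 + 5×114 = 162 + 570 = 732
link = 732/732 = 1.000000
Chained index = 100 × 0.878159 × 0.856256 × 1.000000 = 75.1929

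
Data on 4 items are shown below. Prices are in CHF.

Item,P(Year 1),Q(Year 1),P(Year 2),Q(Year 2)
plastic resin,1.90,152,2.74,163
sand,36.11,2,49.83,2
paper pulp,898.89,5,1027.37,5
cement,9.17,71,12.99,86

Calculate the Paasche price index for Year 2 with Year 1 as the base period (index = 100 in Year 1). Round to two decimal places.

Paasche price index uses current-period quantities as weights.
ΣP(Year 2)·Q(Year 2) = 2.74×163 + 49.83×2 + 1027.37×5 + 12.99×86 = 446.62 + 99.66 + 5136.85 + 1117.14 = 6800.27
ΣP(Year 1)·Q(Year 2) = 1.90×163 + 36.11×2 + 898.89×5 + 9.17×86 = 309.7 + 72.22 + 4494.45 + 788.62 = 5664.99
Index = 6800.27 / 5664.99 × 100 = 120.0403

120.04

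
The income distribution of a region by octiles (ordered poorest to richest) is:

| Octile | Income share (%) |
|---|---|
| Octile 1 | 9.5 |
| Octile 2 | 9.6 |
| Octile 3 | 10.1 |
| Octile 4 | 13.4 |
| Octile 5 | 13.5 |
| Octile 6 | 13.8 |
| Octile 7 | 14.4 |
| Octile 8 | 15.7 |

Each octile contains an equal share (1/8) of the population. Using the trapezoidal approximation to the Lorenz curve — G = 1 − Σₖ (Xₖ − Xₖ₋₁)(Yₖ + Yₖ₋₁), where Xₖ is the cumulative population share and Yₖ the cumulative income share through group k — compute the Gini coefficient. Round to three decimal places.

Cumulative income shares Yₖ: 0.0950, 0.1910, 0.2920, 0.4260, 0.5610, 0.6990, 0.8430, 1.0000
Σ (Xₖ−Xₖ₋₁)(Yₖ+Yₖ₋₁) = (1/8)(0.0950+0.0000) + (1/8)(0.1910+0.0950) + (1/8)(0.2920+0.1910) + (1/8)(0.4260+0.2920) + (1/8)(0.5610+0.4260) + (1/8)(0.6990+0.5610) + (1/8)(0.8430+0.6990) + (1/8)(1.0000+0.8430)
  = 0.0119 + 0.0358 + 0.0604 + 0.0897 + 0.1234 + 0.1575 + 0.1927 + 0.2304 = 0.9017
G = 1 − 0.9017 = 0.0983

0.098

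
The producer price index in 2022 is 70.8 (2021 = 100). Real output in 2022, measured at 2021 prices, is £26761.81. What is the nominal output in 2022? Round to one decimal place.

Nominal = Real × (Index/100) = 26761.81 × (70.8/100)
        = 26761.81 × 0.708 = 18947.3615

18947.4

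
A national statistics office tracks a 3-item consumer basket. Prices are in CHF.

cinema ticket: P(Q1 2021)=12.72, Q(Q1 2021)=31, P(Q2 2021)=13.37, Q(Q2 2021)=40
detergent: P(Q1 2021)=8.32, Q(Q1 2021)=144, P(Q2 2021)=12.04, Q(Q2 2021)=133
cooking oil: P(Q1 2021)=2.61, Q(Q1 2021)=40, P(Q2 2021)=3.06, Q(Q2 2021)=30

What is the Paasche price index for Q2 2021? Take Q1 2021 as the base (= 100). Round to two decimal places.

131.54

Paasche price index uses current-period quantities as weights.
ΣP(Q2 2021)·Q(Q2 2021) = 13.37×40 + 12.04×133 + 3.06×30 = 534.8 + 1601.32 + 91.8 = 2227.92
ΣP(Q1 2021)·Q(Q2 2021) = 12.72×40 + 8.32×133 + 2.61×30 = 508.8 + 1106.56 + 78.3 = 1693.66
Index = 2227.92 / 1693.66 × 100 = 131.5447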